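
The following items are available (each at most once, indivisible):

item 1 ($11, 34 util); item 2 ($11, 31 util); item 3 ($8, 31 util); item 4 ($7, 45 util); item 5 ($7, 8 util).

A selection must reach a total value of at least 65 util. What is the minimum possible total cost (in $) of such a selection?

15

Subsets with value ≥ 65, sorted by total cost:
- item 3+item 4: cost 15, value 76
- item 1+item 4: cost 18, value 79
Minimum cost: 15 $.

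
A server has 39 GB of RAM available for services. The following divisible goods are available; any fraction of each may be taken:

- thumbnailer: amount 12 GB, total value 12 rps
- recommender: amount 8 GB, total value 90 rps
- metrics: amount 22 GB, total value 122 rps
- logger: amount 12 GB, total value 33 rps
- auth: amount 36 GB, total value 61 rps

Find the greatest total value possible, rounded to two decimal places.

Take in order of value per unit:
- recommender (90/8 per unit): all 8 → value 90, running total 90.00
- metrics (122/22 per unit): all 22 → value 122, running total 212.00
- logger (33/12 per unit): 9 of 12 → value 9×33/12 = 24.7500, running total 236.75
Total 236.75.

236.75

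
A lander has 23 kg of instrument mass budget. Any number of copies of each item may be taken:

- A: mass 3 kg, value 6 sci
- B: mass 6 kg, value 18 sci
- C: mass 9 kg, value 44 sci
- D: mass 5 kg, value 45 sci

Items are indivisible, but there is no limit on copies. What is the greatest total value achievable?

Best value-per-unit is D at 45/5; filling with it alone gives 4×45 = 180.
Optimal mix: 1×A + 4×D → mass 23, value 186.

186 sci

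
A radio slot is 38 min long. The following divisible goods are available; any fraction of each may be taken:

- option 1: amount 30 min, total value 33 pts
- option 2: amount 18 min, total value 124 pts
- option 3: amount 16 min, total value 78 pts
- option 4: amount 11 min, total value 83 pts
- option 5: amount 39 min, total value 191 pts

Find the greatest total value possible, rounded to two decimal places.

251.08

Take in order of value per unit:
- option 4 (83/11 per unit): all 11 → value 83, running total 83.00
- option 2 (124/18 per unit): all 18 → value 124, running total 207.00
- option 5 (191/39 per unit): 9 of 39 → value 9×191/39 = 44.0769, running total 251.08
Total 251.08.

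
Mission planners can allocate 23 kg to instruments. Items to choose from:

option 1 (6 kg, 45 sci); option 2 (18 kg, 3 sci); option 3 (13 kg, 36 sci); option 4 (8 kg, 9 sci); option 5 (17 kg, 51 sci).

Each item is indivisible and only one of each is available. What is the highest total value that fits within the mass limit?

Check high-value combinations within 23 kg:
- option 1+option 5: mass 6+17=23, value 45+51=96
- option 1+option 3: mass 6+13=19, value 45+36=81
- option 1+option 4: mass 6+8=14, value 45+9=54
Best: 96 sci.

96 sci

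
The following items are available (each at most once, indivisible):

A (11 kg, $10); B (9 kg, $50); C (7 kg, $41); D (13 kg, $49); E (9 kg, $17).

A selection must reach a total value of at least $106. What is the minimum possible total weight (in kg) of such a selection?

Subsets with value ≥ 106, sorted by total weight:
- B+C+E: weight 25, value 108
- B+C+D: weight 29, value 140
Minimum weight: 25 kg.

25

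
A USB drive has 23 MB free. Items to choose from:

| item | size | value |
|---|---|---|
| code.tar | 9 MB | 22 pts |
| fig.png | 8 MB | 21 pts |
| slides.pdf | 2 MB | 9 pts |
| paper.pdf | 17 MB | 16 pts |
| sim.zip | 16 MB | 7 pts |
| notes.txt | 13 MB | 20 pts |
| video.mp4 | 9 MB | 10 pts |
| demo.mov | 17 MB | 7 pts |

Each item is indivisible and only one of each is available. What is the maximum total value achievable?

52 pts

Check high-value combinations within 23 MB:
- code.tar+fig.png+slides.pdf: size 9+8+2=19, value 22+21+9=52
- fig.png+slides.pdf+notes.txt: size 8+2+13=23, value 21+9+20=50
- code.tar+fig.png: size 9+8=17, value 22+21=43
- code.tar+notes.txt: size 9+13=22, value 22+20=42
- code.tar+slides.pdf+video.mp4: size 9+2+9=20, value 22+9+10=41
Best: 52 pts.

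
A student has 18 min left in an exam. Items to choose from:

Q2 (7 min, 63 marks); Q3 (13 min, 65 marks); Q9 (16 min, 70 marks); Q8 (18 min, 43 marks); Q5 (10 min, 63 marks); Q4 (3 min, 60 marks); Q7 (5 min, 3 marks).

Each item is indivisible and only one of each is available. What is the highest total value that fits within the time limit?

126 marks

Check high-value combinations within 18 min:
- Q2+Q4+Q7: time 7+3+5=15, value 63+60+3=126
- Q2+Q5: time 7+10=17, value 63+63=126
- Q5+Q4+Q7: time 10+3+5=18, value 63+60+3=126
- Q3+Q4: time 13+3=16, value 65+60=125
- Q2+Q4: time 7+3=10, value 63+60=123
Best: 126 marks.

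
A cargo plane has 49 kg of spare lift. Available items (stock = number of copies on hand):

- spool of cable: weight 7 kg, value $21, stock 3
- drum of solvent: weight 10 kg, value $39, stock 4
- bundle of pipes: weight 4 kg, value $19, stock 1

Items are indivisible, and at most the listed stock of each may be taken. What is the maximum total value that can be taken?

Top feasible selections:
- 2×spool of cable + 3×drum of solvent + 1×bundle of pipes: weight 48, value 178
- 1×spool of cable + 4×drum of solvent: weight 47, value 177
Best: $178.

$178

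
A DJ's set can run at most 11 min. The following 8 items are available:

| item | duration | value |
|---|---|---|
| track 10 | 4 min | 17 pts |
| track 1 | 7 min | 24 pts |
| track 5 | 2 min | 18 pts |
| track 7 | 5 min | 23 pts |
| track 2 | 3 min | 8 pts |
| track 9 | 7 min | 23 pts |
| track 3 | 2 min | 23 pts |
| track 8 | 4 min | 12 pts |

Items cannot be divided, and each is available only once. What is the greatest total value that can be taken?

66 pts

Check high-value combinations within 11 min:
- track 10+track 5+track 2+track 3: duration 4+2+3+2=11, value 17+18+8+23=66
- track 1+track 5+track 3: duration 7+2+2=11, value 24+18+23=65
- track 5+track 7+track 3: duration 2+5+2=9, value 18+23+23=64
- track 5+track 9+track 3: duration 2+7+2=11, value 18+23+23=64
Best: 66 pts.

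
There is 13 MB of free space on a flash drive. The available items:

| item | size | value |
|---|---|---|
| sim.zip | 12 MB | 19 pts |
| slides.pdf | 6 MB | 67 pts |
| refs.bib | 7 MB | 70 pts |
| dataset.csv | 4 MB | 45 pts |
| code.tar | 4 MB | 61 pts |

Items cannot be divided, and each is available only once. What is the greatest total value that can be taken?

137 pts

This is a 0/1 knapsack; check combinations near the capacity.
- slides.pdf+refs.bib: size 6+7=13, value 67+70=137
- refs.bib+code.tar: size 7+4=11, value 70+61=131
- slides.pdf+code.tar: size 6+4=10, value 67+61=128
- refs.bib+dataset.csv: size 7+4=11, value 70+45=115
Best: 137 pts.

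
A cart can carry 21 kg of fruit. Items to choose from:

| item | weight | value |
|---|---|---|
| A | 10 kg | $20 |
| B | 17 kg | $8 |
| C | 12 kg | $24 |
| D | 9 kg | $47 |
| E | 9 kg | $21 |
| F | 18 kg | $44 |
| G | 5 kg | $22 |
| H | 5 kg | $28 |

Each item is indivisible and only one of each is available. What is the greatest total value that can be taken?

Check high-value combinations within 21 kg:
- D+G+H: weight 9+5+5=19, value 47+22+28=97
- D+H: weight 9+5=14, value 47+28=75
- E+G+H: weight 9+5+5=19, value 21+22+28=71
Best: $97.

$97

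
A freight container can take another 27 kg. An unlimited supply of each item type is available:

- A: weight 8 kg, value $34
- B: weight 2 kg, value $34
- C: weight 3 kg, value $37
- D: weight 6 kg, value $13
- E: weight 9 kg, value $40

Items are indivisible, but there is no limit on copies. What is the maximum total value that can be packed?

$445

Best value-per-unit is B at 34/2; filling with it alone gives 13×34 = 442.
Optimal mix: 12×B + 1×C → weight 27, value 445.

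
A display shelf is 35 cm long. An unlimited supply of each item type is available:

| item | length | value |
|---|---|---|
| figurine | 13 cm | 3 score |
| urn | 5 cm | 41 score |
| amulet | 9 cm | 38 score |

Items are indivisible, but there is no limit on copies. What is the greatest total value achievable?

Best value-per-unit is urn at 41/5, and filling with it alone uses length 7×5=35. No mix of the others beats 7×41 = 287.

287 score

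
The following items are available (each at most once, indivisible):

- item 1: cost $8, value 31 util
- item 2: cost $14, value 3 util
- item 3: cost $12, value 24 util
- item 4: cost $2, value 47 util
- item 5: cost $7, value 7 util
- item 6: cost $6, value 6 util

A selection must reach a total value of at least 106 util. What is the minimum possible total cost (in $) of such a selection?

28

Subsets with value ≥ 106, sorted by total cost:
- item 1+item 3+item 4+item 6: cost 28, value 108
- item 1+item 3+item 4+item 5: cost 29, value 109
Minimum cost: 28 $.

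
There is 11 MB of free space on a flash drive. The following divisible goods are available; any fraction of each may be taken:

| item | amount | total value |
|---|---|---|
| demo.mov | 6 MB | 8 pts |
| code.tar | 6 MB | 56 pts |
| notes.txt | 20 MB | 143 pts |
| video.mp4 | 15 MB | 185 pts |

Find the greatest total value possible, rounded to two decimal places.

Take in order of value per unit:
- video.mp4 (185/15 per unit): 11 of 15 → value 11×185/15 = 135.6667, running total 135.67
Total 135.67.

135.67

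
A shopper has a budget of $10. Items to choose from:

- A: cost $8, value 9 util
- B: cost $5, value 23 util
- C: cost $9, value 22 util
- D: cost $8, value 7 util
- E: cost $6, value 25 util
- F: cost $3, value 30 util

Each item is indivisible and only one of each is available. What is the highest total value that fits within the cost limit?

Check high-value combinations within $10:
- E+F: cost 6+3=9, value 25+30=55
- B+F: cost 5+3=8, value 23+30=53
- F: cost 3, value 30
Best: 55 util.

55 util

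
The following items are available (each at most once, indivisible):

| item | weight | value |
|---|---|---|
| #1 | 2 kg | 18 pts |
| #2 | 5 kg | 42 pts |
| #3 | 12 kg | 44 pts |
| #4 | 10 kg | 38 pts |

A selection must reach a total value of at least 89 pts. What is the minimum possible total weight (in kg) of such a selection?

Subsets with value ≥ 89, sorted by total weight:
- #1+#2+#4: weight 17, value 98
- #1+#2+#3: weight 19, value 104
- #1+#3+#4: weight 24, value 100
Minimum weight: 17 kg.

17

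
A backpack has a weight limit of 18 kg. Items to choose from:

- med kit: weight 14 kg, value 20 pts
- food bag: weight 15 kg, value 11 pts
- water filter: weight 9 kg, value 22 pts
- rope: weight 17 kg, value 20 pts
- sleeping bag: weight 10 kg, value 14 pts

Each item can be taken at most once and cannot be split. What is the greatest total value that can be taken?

Check high-value combinations within 18 kg:
- water filter: weight 9, value 22
- med kit: weight 14, value 20
- rope: weight 17, value 20
Best: 22 pts.

22 pts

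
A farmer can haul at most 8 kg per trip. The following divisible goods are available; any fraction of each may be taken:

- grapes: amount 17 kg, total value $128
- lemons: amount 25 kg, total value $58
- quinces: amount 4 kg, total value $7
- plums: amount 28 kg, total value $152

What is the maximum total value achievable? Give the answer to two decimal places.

60.24

Take in order of value per unit:
- grapes (128/17 per unit): 8 of 17 → value 8×128/17 = 60.2353, running total 60.24
Total 60.24.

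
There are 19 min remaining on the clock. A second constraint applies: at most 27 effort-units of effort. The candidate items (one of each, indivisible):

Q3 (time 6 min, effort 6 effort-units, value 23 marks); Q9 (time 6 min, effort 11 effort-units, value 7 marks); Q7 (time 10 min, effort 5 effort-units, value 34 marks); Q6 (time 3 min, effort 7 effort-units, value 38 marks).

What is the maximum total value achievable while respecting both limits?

Feasible sets respecting both limits:
- Q3+Q7+Q6: time 19, effort 18, value 95
- Q9+Q7+Q6: time 19, effort 23, value 79
- Q7+Q6: time 13, effort 12, value 72
- Q3+Q9+Q6: time 15, effort 24, value 68
Best: 95 marks.

95 marks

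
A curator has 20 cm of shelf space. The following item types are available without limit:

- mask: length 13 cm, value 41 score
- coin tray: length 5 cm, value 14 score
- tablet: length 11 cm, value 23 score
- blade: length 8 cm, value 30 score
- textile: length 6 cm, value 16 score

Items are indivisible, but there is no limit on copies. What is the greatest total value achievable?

Best value-per-unit is blade at 30/8; filling with it alone gives 2×30 = 60.
Optimal mix: 1×blade + 2×textile → length 20, value 62.

62 score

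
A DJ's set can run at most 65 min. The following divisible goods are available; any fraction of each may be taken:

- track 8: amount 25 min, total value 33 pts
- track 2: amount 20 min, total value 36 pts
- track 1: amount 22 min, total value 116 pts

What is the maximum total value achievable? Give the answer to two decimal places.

Take in order of value per unit:
- track 1 (116/22 per unit): all 22 → value 116, running total 116.00
- track 2 (36/20 per unit): all 20 → value 36, running total 152.00
- track 8 (33/25 per unit): 23 of 25 → value 23×33/25 = 30.3600, running total 182.36
Total 182.36.

182.36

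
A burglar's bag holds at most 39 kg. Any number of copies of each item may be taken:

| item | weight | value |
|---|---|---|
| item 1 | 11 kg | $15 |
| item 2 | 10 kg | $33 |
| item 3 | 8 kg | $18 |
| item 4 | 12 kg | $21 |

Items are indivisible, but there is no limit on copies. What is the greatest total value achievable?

$117

Best value-per-unit is item 2 at 33/10; filling with it alone gives 3×33 = 99.
Optimal mix: 3×item 2 + 1×item 3 → weight 38, value 117.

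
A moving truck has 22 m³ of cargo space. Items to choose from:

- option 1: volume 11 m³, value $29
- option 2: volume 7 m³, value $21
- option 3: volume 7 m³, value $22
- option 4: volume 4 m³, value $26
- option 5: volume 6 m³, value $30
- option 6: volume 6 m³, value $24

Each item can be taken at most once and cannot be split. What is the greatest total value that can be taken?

Check high-value combinations within 22 m³:
- option 1+option 4+option 5: volume 11+4+6=21, value 29+26+30=85
- option 4+option 5+option 6: volume 4+6+6=16, value 26+30+24=80
- option 1+option 4+option 6: volume 11+4+6=21, value 29+26+24=79
- option 3+option 4+option 5: volume 7+4+6=17, value 22+26+30=78
Best: $85.

$85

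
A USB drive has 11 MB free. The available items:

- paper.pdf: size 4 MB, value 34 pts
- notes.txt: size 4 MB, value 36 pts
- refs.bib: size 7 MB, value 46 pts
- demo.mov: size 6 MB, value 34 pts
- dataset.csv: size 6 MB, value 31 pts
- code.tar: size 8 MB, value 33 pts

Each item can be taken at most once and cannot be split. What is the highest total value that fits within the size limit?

82 pts

Check high-value combinations within 11 MB:
- notes.txt+refs.bib: size 4+7=11, value 36+46=82
- paper.pdf+refs.bib: size 4+7=11, value 34+46=80
- paper.pdf+notes.txt: size 4+4=8, value 34+36=70
- notes.txt+demo.mov: size 4+6=10, value 36+34=70
Best: 82 pts.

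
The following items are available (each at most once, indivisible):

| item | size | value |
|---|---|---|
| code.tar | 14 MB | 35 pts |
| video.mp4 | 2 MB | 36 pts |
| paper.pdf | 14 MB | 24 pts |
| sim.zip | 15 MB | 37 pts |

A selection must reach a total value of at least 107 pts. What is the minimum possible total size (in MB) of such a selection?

Subsets with value ≥ 107, sorted by total size:
- code.tar+video.mp4+sim.zip: size 31, value 108
- code.tar+video.mp4+paper.pdf+sim.zip: size 45, value 132
Minimum size: 31 MB.

31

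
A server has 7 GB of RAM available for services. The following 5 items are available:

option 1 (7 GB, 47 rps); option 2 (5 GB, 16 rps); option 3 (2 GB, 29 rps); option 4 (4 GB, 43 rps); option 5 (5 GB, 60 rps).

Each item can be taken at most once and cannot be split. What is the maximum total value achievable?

Check high-value combinations within 7 GB:
- option 3+option 5: memory 2+5=7, value 29+60=89
- option 3+option 4: memory 2+4=6, value 29+43=72
- option 5: memory 5, value 60
- option 1: memory 7, value 47
- option 2+option 3: memory 5+2=7, value 16+29=45
Best: 89 rps.

89 rps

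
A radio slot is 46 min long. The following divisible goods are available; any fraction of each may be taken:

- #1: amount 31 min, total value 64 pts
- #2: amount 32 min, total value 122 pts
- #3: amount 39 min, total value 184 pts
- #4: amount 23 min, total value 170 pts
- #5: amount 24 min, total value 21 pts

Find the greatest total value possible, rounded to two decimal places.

Take in order of value per unit:
- #4 (170/23 per unit): all 23 → value 170, running total 170.00
- #3 (184/39 per unit): 23 of 39 → value 23×184/39 = 108.5128, running total 278.51
Total 278.51.

278.51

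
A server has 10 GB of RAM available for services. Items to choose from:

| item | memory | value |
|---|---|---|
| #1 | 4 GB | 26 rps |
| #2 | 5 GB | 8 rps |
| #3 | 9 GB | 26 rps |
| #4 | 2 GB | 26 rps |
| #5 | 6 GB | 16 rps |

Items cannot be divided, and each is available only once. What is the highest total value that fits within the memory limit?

52 rps

Check high-value combinations within 10 GB:
- #1+#4: memory 4+2=6, value 26+26=52
- #4+#5: memory 2+6=8, value 26+16=42
- #1+#5: memory 4+6=10, value 26+16=42
- #2+#4: memory 5+2=7, value 8+26=34
Best: 52 rps.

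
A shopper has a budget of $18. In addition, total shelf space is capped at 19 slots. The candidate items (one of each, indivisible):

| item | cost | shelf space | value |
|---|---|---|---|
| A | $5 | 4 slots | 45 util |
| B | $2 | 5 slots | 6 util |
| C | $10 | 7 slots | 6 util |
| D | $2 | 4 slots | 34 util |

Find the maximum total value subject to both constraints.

85 util

Feasible sets respecting both limits:
- A+B+D: cost 9, shelf space 13, value 85
- A+C+D: cost 17, shelf space 15, value 85
- A+D: cost 7, shelf space 8, value 79
Best: 85 util.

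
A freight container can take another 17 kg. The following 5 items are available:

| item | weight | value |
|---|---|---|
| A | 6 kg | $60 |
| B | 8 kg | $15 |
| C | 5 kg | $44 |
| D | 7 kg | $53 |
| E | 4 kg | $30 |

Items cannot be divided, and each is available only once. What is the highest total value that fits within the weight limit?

Check high-value combinations within 17 kg:
- A+D+E: weight 6+7+4=17, value 60+53+30=143
- A+C+E: weight 6+5+4=15, value 60+44+30=134
- C+D+E: weight 5+7+4=16, value 44+53+30=127
- A+D: weight 6+7=13, value 60+53=113
- A+C: weight 6+5=11, value 60+44=104
Best: $143.

$143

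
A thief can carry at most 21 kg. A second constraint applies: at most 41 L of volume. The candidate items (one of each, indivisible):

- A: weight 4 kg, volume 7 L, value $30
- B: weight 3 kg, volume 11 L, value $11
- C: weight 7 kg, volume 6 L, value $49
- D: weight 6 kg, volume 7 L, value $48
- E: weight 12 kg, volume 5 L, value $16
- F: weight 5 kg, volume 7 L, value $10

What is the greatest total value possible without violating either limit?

Feasible sets respecting both limits:
- A+B+C+D: weight 20, volume 31, value 138
- A+C+D: weight 17, volume 20, value 127
- B+C+D+F: weight 21, volume 31, value 118
- B+C+D: weight 16, volume 24, value 108
Best: $138.

$138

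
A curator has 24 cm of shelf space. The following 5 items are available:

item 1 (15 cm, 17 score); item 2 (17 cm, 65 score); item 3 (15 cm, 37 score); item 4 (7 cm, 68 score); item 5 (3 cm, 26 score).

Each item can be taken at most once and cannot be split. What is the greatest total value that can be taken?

133 score

This is a 0/1 knapsack; check combinations near the capacity.
- item 2+item 4: length 17+7=24, value 65+68=133
- item 3+item 4: length 15+7=22, value 37+68=105
- item 4+item 5: length 7+3=10, value 68+26=94
Best: 133 score.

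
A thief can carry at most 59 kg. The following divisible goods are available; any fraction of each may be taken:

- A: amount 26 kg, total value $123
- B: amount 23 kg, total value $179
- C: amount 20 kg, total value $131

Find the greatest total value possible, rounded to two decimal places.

Take in order of value per unit:
- B (179/23 per unit): all 23 → value 179, running total 179.00
- C (131/20 per unit): all 20 → value 131, running total 310.00
- A (123/26 per unit): 16 of 26 → value 16×123/26 = 75.6923, running total 385.69
Total 385.69.

385.69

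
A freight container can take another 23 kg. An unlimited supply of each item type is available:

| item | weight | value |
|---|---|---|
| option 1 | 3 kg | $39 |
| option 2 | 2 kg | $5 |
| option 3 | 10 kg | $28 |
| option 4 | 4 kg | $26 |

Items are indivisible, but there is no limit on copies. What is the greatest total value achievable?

Best value-per-unit is option 1 at 39/3; filling with it alone gives 7×39 = 273.
Optimal mix: 7×option 1 + 1×option 2 → weight 23, value 278.

$278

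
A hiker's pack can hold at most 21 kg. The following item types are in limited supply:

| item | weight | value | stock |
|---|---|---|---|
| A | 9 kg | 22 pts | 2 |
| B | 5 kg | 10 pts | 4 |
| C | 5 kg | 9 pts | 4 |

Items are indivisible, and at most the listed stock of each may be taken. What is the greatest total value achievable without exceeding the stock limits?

44 pts

Top feasible selections:
- 2×A: weight 18, value 44
- 1×A + 2×B: weight 19, value 42
Best: 44 pts.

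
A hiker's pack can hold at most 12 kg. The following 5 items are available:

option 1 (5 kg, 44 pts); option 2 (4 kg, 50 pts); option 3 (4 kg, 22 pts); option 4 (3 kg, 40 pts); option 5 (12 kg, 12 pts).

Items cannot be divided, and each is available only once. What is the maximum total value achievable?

Check high-value combinations within 12 kg:
- option 1+option 2+option 4: weight 5+4+3=12, value 44+50+40=134
- option 2+option 3+option 4: weight 4+4+3=11, value 50+22+40=112
- option 1+option 3+option 4: weight 5+4+3=12, value 44+22+40=106
- option 1+option 2: weight 5+4=9, value 44+50=94
- option 2+option 4: weight 4+3=7, value 50+40=90
Best: 134 pts.

134 pts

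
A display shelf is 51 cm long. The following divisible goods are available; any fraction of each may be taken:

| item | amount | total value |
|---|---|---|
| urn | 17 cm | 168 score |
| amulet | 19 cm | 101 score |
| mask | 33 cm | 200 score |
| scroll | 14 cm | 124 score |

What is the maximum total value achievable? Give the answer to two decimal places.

Take in order of value per unit:
- urn (168/17 per unit): all 17 → value 168, running total 168.00
- scroll (124/14 per unit): all 14 → value 124, running total 292.00
- mask (200/33 per unit): 20 of 33 → value 20×200/33 = 121.2121, running total 413.21
Total 413.21.

413.21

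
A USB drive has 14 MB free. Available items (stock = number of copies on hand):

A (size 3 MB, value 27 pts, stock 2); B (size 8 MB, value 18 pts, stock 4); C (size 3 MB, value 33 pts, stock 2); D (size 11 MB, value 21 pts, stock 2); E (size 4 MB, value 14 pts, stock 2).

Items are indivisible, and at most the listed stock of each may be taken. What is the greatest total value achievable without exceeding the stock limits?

120 pts

Best selections within size 14 and stock limits:
- 2×A + 2×C: size 12, value 120
- 1×A + 2×C + 1×E: size 13, value 107
- 2×A + 1×C + 1×E: size 13, value 101
Best: 120 pts.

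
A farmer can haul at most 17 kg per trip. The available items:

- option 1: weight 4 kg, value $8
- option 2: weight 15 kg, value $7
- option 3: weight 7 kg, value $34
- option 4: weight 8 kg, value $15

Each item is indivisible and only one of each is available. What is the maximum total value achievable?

$49

This is a 0/1 knapsack; check combinations near the capacity.
- option 3+option 4: weight 7+8=15, value 34+15=49
- option 1+option 3: weight 4+7=11, value 8+34=42
- option 3: weight 7, value 34
Best: $49.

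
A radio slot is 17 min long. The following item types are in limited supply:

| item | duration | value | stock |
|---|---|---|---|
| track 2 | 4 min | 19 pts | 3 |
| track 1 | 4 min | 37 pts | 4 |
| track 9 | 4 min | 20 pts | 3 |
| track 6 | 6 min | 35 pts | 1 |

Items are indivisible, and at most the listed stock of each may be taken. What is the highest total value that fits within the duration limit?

Top feasible selections:
- 4×track 1: duration 16, value 148
- 3×track 1 + 1×track 9: duration 16, value 131
Best: 148 pts.

148 pts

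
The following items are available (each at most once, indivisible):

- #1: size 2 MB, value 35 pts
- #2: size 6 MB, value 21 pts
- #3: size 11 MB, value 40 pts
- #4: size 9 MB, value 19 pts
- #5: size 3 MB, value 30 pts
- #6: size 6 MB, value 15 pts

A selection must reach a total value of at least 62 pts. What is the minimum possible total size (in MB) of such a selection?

Subsets with value ≥ 62, sorted by total size:
- #1+#5: size 5, value 65
- #1+#2+#5: size 11, value 86
- #1+#5+#6: size 11, value 80
- #1+#3: size 13, value 75
Minimum size: 5 MB.

5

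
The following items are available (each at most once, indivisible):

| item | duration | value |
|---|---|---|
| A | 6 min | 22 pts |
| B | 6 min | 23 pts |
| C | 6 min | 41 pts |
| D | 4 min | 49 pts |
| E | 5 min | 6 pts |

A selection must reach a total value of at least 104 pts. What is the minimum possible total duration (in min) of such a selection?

Subsets with value ≥ 104, sorted by total duration:
- B+C+D: duration 16, value 113
- A+C+D: duration 16, value 112
- B+C+D+E: duration 21, value 119
Minimum duration: 16 min.

16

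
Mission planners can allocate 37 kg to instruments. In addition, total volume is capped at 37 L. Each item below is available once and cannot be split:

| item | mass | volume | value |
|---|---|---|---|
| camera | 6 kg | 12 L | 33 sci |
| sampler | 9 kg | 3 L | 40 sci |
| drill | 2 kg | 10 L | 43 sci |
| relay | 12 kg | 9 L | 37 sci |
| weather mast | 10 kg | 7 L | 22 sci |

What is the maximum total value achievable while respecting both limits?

153 sci

Feasible sets respecting both limits:
- camera+sampler+drill+relay: mass 29, volume 34, value 153
- sampler+drill+relay+weather mast: mass 33, volume 29, value 142
- camera+sampler+drill+weather mast: mass 27, volume 32, value 138
Best: 153 sci.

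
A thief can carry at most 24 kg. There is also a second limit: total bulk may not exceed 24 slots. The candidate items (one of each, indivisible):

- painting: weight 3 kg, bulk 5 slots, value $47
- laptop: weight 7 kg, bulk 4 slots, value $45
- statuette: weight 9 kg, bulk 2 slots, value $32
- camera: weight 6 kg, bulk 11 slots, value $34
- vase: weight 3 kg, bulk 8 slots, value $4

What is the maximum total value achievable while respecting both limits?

Feasible sets respecting both limits:
- painting+laptop+statuette+vase: weight 22, bulk 19, value 128
- painting+laptop+camera: weight 16, bulk 20, value 126
- painting+laptop+statuette: weight 19, bulk 11, value 124
Best: $128.

$128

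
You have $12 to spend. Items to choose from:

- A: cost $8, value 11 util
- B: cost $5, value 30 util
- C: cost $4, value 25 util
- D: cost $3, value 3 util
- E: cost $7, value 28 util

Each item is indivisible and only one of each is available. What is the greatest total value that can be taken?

58 util

Check high-value combinations within $12:
- B+C+D: cost 5+4+3=12, value 30+25+3=58
- B+E: cost 5+7=12, value 30+28=58
- B+C: cost 5+4=9, value 30+25=55
- C+E: cost 4+7=11, value 25+28=53
Best: 58 util.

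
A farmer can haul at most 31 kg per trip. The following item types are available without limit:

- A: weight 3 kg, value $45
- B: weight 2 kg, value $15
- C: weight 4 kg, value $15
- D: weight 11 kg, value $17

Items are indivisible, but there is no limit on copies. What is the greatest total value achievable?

$450

Best value-per-unit is A at 45/3, and filling with it alone uses weight 10×3=30. No mix of the others beats 10×45 = 450.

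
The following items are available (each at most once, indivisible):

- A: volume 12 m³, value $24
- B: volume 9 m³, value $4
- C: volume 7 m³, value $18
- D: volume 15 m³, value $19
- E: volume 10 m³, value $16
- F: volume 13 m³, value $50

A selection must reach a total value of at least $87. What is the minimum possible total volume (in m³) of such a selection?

Subsets with value ≥ 87, sorted by total volume:
- A+C+F: volume 32, value 92
- A+E+F: volume 35, value 90
- C+D+F: volume 35, value 87
Minimum volume: 32 m³.

32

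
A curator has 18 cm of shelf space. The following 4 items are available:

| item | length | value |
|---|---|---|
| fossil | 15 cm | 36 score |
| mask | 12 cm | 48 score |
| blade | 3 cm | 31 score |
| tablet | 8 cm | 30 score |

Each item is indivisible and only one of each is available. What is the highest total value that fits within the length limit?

79 score

Check high-value combinations within 18 cm:
- mask+blade: length 12+3=15, value 48+31=79
- fossil+blade: length 15+3=18, value 36+31=67
- blade+tablet: length 3+8=11, value 31+30=61
- mask: length 12, value 48
- fossil: length 15, value 36
Best: 79 score.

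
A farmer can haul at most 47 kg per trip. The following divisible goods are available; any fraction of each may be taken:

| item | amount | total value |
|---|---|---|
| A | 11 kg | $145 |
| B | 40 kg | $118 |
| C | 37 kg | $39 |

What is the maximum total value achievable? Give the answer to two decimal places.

251.20

Take in order of value per unit:
- A (145/11 per unit): all 11 → value 145, running total 145.00
- B (118/40 per unit): 36 of 40 → value 36×118/40 = 106.2000, running total 251.20
Total 251.20.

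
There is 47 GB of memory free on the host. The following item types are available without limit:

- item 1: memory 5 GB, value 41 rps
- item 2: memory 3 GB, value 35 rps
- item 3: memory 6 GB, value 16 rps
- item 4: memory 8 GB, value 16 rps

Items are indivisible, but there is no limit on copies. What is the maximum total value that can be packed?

531 rps

Best value-per-unit is item 2 at 35/3; filling with it alone gives 15×35 = 525.
Optimal mix: 1×item 1 + 14×item 2 → memory 47, value 531.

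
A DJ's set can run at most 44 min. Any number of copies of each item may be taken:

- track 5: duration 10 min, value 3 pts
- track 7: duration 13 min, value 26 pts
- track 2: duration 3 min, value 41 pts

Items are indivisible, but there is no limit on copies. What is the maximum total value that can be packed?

574 pts

Best value-per-unit is track 2 at 41/3, and filling with it alone uses duration 14×3=42. No mix of the others beats 14×41 = 574.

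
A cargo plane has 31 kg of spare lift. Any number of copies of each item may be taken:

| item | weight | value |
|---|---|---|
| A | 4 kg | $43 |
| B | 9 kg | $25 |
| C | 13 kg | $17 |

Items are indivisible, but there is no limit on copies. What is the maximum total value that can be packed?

Best value-per-unit is A at 43/4, and filling with it alone uses weight 7×4=28. No mix of the others beats 7×43 = 301.

$301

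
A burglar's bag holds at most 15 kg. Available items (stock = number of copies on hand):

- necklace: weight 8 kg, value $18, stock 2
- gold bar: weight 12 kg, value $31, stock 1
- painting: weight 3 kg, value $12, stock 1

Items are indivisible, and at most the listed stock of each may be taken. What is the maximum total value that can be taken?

$43

Top feasible selections:
- 1×gold bar + 1×painting: weight 15, value 43
- 1×gold bar: weight 12, value 31
- 1×necklace + 1×painting: weight 11, value 30
- 1×necklace: weight 8, value 18
Best: $43.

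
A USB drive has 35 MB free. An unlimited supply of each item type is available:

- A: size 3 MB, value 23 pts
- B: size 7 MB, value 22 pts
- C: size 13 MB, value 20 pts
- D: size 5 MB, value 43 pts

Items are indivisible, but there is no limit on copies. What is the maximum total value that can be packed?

301 pts

Best value-per-unit is D at 43/5, and filling with it alone uses size 7×5=35. No mix of the others beats 7×43 = 301.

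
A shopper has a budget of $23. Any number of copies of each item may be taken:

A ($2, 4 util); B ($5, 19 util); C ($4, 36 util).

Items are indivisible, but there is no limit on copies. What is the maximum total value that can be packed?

Best value-per-unit is C at 36/4; filling with it alone gives 5×36 = 180.
Optimal mix: 1×A + 5×C → cost 22, value 184.

184 util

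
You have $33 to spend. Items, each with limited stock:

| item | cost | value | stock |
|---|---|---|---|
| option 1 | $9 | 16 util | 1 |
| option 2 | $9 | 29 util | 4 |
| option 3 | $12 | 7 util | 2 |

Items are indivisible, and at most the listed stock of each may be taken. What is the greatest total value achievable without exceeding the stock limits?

87 util

Best selections within cost 33 and stock limits:
- 3×option 2: cost 27, value 87
- 1×option 1 + 2×option 2: cost 27, value 74
- 2×option 2 + 1×option 3: cost 30, value 65
Best: 87 util.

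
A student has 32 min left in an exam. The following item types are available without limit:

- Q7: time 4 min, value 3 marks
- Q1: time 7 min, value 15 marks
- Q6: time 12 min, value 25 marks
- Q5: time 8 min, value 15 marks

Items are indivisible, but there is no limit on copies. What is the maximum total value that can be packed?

65 marks

Best value-per-unit is Q1 at 15/7; filling with it alone gives 4×15 = 60.
Optimal mix: 1×Q1 + 2×Q6 → time 31, value 65.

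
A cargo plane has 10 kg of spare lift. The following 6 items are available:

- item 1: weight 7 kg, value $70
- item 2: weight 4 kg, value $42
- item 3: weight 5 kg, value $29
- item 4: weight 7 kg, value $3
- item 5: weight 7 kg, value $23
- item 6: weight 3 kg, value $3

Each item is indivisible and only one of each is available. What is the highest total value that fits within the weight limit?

$73

Check high-value combinations within 10 kg:
- item 1+item 6: weight 7+3=10, value 70+3=73
- item 2+item 3: weight 4+5=9, value 42+29=71
- item 1: weight 7, value 70
- item 2+item 6: weight 4+3=7, value 42+3=45
Best: $73.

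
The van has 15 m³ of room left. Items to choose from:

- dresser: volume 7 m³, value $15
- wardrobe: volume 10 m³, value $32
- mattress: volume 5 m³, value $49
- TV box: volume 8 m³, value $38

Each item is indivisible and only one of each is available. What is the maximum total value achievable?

$87

Check high-value combinations within 15 m³:
- mattress+TV box: volume 5+8=13, value 49+38=87
- wardrobe+mattress: volume 10+5=15, value 32+49=81
- dresser+mattress: volume 7+5=12, value 15+49=64
- dresser+TV box: volume 7+8=15, value 15+38=53
Best: $87.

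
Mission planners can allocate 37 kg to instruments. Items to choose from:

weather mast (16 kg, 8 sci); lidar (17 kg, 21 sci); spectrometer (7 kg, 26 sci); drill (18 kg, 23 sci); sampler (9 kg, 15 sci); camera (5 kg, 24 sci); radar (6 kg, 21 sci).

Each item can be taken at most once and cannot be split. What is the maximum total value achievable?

Check high-value combinations within 37 kg:
- spectrometer+drill+camera+radar: mass 7+18+5+6=36, value 26+23+24+21=94
- lidar+spectrometer+camera+radar: mass 17+7+5+6=35, value 21+26+24+21=92
- spectrometer+sampler+camera+radar: mass 7+9+5+6=27, value 26+15+24+21=86
- lidar+sampler+camera+radar: mass 17+9+5+6=37, value 21+15+24+21=81
- weather mast+spectrometer+camera+radar: mass 16+7+5+6=34, value 8+26+24+21=79
Best: 94 sci.

94 sci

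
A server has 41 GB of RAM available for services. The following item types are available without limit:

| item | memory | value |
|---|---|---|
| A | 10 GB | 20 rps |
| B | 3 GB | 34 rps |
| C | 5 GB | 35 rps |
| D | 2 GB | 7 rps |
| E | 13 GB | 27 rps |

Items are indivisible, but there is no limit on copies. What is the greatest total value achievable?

Best value-per-unit is B at 34/3; filling with it alone gives 13×34 = 442.
Optimal mix: 13×B + 1×D → memory 41, value 449.

449 rps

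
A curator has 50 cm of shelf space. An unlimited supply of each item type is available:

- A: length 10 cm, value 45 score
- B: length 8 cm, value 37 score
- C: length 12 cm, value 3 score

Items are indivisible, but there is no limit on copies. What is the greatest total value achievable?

230 score

Best value-per-unit is B at 37/8; filling with it alone gives 6×37 = 222.
Optimal mix: 1×A + 5×B → length 50, value 230.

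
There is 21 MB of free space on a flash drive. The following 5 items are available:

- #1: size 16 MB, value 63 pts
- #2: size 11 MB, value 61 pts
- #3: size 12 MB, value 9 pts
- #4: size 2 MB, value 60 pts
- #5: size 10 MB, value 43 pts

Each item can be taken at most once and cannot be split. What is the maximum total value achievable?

123 pts

Check high-value combinations within 21 MB:
- #1+#4: size 16+2=18, value 63+60=123
- #2+#4: size 11+2=13, value 61+60=121
- #2+#5: size 11+10=21, value 61+43=104
- #4+#5: size 2+10=12, value 60+43=103
Best: 123 pts.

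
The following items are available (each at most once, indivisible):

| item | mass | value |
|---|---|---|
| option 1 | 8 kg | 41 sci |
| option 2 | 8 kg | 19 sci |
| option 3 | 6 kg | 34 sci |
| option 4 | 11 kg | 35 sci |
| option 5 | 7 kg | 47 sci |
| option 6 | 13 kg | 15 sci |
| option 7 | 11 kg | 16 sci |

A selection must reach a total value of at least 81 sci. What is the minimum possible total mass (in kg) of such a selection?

Subsets with value ≥ 81, sorted by total mass:
- option 3+option 5: mass 13, value 81
- option 1+option 5: mass 15, value 88
- option 4+option 5: mass 18, value 82
- option 1+option 3+option 5: mass 21, value 122
Minimum mass: 13 kg.

13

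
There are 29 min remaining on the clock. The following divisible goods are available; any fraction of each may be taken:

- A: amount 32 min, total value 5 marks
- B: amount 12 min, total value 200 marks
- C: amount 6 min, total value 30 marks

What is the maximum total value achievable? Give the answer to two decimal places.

231.72

Take in order of value per unit:
- B (200/12 per unit): all 12 → value 200, running total 200.00
- C (30/6 per unit): all 6 → value 30, running total 230.00
- A (5/32 per unit): 11 of 32 → value 11×5/32 = 1.7188, running total 231.72
Total 231.72.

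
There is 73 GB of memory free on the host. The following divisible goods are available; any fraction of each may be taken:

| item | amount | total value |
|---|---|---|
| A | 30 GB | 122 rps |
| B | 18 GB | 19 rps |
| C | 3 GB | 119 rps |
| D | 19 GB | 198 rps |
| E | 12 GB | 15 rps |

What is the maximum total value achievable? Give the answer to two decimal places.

Take in order of value per unit:
- C (119/3 per unit): all 3 → value 119, running total 119.00
- D (198/19 per unit): all 19 → value 198, running total 317.00
- A (122/30 per unit): all 30 → value 122, running total 439.00
- E (15/12 per unit): all 12 → value 15, running total 454.00
- B (19/18 per unit): 9 of 18 → value 9×19/18 = 9.5000, running total 463.50
Total 463.50.

463.50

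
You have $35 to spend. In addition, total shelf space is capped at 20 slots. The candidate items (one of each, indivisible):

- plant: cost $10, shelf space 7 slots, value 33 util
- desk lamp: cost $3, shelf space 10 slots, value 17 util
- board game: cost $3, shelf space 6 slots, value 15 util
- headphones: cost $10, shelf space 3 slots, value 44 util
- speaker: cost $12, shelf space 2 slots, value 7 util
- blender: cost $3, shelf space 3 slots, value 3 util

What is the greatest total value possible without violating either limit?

Feasible sets respecting both limits:
- plant+board game+headphones+speaker: cost 35, shelf space 18, value 99
- plant+board game+headphones+blender: cost 26, shelf space 19, value 95
- plant+desk lamp+headphones: cost 23, shelf space 20, value 94
- plant+board game+headphones: cost 23, shelf space 16, value 92
Best: 99 util.

99 util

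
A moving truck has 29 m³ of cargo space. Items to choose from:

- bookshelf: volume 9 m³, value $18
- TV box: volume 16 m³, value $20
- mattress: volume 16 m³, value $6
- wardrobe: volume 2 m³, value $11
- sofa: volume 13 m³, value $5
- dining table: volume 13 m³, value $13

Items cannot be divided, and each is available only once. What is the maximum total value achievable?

$49

This is a 0/1 knapsack; check combinations near the capacity.
- bookshelf+TV box+wardrobe: volume 9+16+2=27, value 18+20+11=49
- bookshelf+wardrobe+dining table: volume 9+2+13=24, value 18+11+13=42
- bookshelf+TV box: volume 9+16=25, value 18+20=38
- bookshelf+mattress+wardrobe: volume 9+16+2=27, value 18+6+11=35
Best: $49.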